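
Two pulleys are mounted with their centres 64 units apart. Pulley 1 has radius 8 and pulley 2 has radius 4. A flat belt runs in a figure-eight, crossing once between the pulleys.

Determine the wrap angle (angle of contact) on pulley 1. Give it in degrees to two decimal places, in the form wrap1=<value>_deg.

crossed belt: β = asin((r1+r2)/C) = asin(12/64) = 10.8069°
wrap1 = wrap2 = π + 2β = 201.6138°

wrap1=201.61_deg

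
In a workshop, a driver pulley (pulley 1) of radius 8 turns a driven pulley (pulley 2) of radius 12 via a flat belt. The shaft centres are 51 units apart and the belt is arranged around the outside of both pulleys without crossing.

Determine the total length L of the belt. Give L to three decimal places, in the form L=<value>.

L=165.146

open belt: β = asin((r2−r1)/C) = asin(4/51) = 4.4984°
wrap1 = π − 2β = 171.0032°
wrap2 = π + 2β = 188.9968°
tangent length = C·cosβ = 50.8429
L = r1·wrap1 + r2·wrap2 + 2·C·cosβ = 8·2.9846 + 12·3.2986 + 2·50.8429 = 165.1457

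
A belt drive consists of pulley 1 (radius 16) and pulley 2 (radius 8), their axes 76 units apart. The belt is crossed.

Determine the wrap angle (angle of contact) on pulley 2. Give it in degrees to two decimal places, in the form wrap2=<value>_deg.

wrap2=216.82_deg

crossed belt: β = asin((r1+r2)/C) = asin(24/76) = 18.4085°
wrap1 = wrap2 = π + 2β = 216.8170°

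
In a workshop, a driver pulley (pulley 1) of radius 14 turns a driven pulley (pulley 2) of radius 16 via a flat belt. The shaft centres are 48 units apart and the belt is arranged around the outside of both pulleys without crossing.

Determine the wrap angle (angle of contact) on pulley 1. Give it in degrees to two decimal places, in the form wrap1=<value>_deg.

open belt: β = asin((r2−r1)/C) = asin(2/48) = 2.3880°
wrap1 = π − 2β = 175.2240°
wrap2 = π + 2β = 184.7760°

wrap1=175.22_deg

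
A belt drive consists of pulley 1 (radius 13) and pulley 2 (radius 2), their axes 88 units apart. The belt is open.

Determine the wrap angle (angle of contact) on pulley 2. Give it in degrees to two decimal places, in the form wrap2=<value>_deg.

wrap2=165.64_deg

open belt: β = asin((r2−r1)/C) = asin(-11/88) = -7.1808°
wrap1 = π − 2β = 194.3615°
wrap2 = π + 2β = 165.6385°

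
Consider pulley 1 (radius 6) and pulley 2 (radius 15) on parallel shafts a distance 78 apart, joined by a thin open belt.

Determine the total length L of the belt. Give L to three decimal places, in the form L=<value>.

open belt: β = asin((r2−r1)/C) = asin(9/78) = 6.6258°
wrap1 = π − 2β = 166.7484°
wrap2 = π + 2β = 193.2516°
tangent length = C·cosβ = 77.4790
L = r1·wrap1 + r2·wrap2 + 2·C·cosβ = 6·2.9103 + 15·3.3729 + 2·77.4790 = 223.0131

L=223.013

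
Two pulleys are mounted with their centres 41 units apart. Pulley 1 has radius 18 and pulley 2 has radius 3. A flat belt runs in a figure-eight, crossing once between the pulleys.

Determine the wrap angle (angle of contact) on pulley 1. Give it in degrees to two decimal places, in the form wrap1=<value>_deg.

crossed belt: β = asin((r1+r2)/C) = asin(21/41) = 30.8102°
wrap1 = wrap2 = π + 2β = 241.6203°

wrap1=241.62_deg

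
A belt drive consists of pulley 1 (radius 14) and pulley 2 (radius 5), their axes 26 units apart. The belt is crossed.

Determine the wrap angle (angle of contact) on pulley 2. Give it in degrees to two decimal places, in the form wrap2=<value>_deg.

crossed belt: β = asin((r1+r2)/C) = asin(19/26) = 46.9509°
wrap1 = wrap2 = π + 2β = 273.9018°

wrap2=273.90_deg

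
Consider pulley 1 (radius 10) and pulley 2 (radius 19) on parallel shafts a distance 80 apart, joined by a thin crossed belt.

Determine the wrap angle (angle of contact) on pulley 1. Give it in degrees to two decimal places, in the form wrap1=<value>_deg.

crossed belt: β = asin((r1+r2)/C) = asin(29/80) = 21.2538°
wrap1 = wrap2 = π + 2β = 222.5076°

wrap1=222.51_deg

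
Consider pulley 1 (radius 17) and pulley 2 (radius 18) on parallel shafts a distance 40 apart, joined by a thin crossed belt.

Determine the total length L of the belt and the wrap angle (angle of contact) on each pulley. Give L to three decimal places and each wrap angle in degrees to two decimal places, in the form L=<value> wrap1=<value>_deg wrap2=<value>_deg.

L=223.266 wrap1=302.09_deg wrap2=302.09_deg

crossed belt: β = asin((r1+r2)/C) = asin(35/40) = 61.0450°
wrap1 = wrap2 = π + 2β = 302.0900°
tangent length = C·cosβ = 19.3649
L = (r1+r2)·wrap + 2·C·cosβ = 35·5.2725 + 2·19.3649 = 223.2661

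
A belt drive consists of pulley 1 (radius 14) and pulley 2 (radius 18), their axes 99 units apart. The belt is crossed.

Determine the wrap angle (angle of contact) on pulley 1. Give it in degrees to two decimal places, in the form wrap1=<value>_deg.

wrap1=217.72_deg

crossed belt: β = asin((r1+r2)/C) = asin(32/99) = 18.8585°
wrap1 = wrap2 = π + 2β = 217.7170°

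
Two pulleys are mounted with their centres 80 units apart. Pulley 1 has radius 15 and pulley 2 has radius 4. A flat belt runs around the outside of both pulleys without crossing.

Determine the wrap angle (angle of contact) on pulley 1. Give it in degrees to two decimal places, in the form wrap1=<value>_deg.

wrap1=195.81_deg

open belt: β = asin((r2−r1)/C) = asin(-11/80) = -7.9032°
wrap1 = π − 2β = 195.8064°
wrap2 = π + 2β = 164.1936°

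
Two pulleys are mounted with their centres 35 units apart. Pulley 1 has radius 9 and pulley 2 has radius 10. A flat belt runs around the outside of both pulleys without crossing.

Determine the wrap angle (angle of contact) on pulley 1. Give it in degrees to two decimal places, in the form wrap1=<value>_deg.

open belt: β = asin((r2−r1)/C) = asin(1/35) = 1.6372°
wrap1 = π − 2β = 176.7255°
wrap2 = π + 2β = 183.2745°

wrap1=176.73_deg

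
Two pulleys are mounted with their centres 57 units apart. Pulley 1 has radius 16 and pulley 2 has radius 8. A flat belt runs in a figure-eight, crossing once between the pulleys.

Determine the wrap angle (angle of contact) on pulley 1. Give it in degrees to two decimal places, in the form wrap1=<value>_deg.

wrap1=229.80_deg

crossed belt: β = asin((r1+r2)/C) = asin(24/57) = 24.9011°
wrap1 = wrap2 = π + 2β = 229.8021°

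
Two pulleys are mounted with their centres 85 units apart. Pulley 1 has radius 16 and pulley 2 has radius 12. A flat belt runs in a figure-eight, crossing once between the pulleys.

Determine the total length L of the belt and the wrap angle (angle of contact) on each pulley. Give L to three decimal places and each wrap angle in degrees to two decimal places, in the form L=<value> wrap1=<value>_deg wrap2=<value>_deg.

L=267.274 wrap1=218.47_deg wrap2=218.47_deg

crossed belt: β = asin((r1+r2)/C) = asin(28/85) = 19.2331°
wrap1 = wrap2 = π + 2β = 218.4662°
tangent length = C·cosβ = 80.2558
L = (r1+r2)·wrap + 2·C·cosβ = 28·3.8130 + 2·80.2558 = 267.2744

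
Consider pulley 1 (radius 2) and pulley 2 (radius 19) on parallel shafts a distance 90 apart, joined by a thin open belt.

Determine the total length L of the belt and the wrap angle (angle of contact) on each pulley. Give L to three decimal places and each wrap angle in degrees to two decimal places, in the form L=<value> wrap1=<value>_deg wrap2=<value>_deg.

open belt: β = asin((r2−r1)/C) = asin(17/90) = 10.8879°
wrap1 = π − 2β = 158.2241°
wrap2 = π + 2β = 201.7759°
tangent length = C·cosβ = 88.3799
L = r1·wrap1 + r2·wrap2 + 2·C·cosβ = 2·2.7615 + 19·3.5217 + 2·88.3799 = 249.1942

L=249.194 wrap1=158.22_deg wrap2=201.78_deg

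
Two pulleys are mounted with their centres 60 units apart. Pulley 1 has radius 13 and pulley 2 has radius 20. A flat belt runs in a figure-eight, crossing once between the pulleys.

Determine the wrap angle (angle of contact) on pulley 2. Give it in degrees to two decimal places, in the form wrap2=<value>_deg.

wrap2=246.73_deg

crossed belt: β = asin((r1+r2)/C) = asin(33/60) = 33.3670°
wrap1 = wrap2 = π + 2β = 246.7340°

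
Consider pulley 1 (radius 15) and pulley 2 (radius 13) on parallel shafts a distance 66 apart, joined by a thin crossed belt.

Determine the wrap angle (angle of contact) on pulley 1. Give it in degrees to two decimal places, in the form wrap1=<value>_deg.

wrap1=230.21_deg

crossed belt: β = asin((r1+r2)/C) = asin(28/66) = 25.1027°
wrap1 = wrap2 = π + 2β = 230.2054°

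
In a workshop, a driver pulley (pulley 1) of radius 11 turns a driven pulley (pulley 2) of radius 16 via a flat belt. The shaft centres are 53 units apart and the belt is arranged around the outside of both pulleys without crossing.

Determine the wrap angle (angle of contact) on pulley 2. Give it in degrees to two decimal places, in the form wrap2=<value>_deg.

wrap2=190.83_deg

open belt: β = asin((r2−r1)/C) = asin(5/53) = 5.4133°
wrap1 = π − 2β = 169.1734°
wrap2 = π + 2β = 190.8266°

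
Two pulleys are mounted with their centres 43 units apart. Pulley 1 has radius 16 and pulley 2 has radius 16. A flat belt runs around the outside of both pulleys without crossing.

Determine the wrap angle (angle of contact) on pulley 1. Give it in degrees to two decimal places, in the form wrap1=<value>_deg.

wrap1=180.00_deg

open belt: β = asin((r2−r1)/C) = asin(0/43) = 0.0000°
wrap1 = π − 2β = 180.0000°
wrap2 = π + 2β = 180.0000°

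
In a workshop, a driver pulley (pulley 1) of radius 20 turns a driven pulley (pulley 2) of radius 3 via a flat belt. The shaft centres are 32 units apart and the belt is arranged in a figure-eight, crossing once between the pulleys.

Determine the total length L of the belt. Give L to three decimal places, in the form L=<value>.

L=153.646

crossed belt: β = asin((r1+r2)/C) = asin(23/32) = 45.9514°
wrap1 = wrap2 = π + 2β = 271.9027°
tangent length = C·cosβ = 22.2486
L = (r1+r2)·wrap + 2·C·cosβ = 23·4.7456 + 2·22.2486 = 153.6459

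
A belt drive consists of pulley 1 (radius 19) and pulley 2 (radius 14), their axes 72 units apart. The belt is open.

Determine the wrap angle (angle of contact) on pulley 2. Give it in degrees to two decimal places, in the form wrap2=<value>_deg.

open belt: β = asin((r2−r1)/C) = asin(-5/72) = -3.9821°
wrap1 = π − 2β = 187.9642°
wrap2 = π + 2β = 172.0358°

wrap2=172.04_deg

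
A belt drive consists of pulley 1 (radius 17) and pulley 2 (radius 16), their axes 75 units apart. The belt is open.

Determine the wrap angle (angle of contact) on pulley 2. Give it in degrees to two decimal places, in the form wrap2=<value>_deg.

open belt: β = asin((r2−r1)/C) = asin(-1/75) = -0.7640°
wrap1 = π − 2β = 181.5279°
wrap2 = π + 2β = 178.4721°

wrap2=178.47_deg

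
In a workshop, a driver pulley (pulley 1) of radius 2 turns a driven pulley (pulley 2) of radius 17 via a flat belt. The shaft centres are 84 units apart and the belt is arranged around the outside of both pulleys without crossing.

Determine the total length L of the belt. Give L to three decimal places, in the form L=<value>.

open belt: β = asin((r2−r1)/C) = asin(15/84) = 10.2866°
wrap1 = π − 2β = 159.4269°
wrap2 = π + 2β = 200.5731°
tangent length = C·cosβ = 82.6499
L = r1·wrap1 + r2·wrap2 + 2·C·cosβ = 2·2.7825 + 17·3.5007 + 2·82.6499 = 230.3760

L=230.376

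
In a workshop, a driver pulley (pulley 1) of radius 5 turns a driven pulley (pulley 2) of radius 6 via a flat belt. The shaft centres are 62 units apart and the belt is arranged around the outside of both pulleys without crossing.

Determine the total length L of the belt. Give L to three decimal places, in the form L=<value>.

L=158.574

open belt: β = asin((r2−r1)/C) = asin(1/62) = 0.9242°
wrap1 = π − 2β = 178.1517°
wrap2 = π + 2β = 181.8483°
tangent length = C·cosβ = 61.9919
L = r1·wrap1 + r2·wrap2 + 2·C·cosβ = 5·3.1093 + 6·3.1739 + 2·61.9919 = 158.5736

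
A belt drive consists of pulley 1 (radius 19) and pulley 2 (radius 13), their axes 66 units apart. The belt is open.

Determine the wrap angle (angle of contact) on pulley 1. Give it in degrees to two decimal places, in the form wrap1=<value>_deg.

open belt: β = asin((r2−r1)/C) = asin(-6/66) = -5.2159°
wrap1 = π − 2β = 190.4318°
wrap2 = π + 2β = 169.5682°

wrap1=190.43_deg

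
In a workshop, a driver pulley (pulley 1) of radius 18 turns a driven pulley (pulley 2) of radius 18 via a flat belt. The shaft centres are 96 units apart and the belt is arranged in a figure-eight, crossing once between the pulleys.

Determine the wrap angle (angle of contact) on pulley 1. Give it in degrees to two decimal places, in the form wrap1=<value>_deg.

wrap1=224.05_deg

crossed belt: β = asin((r1+r2)/C) = asin(36/96) = 22.0243°
wrap1 = wrap2 = π + 2β = 224.0486°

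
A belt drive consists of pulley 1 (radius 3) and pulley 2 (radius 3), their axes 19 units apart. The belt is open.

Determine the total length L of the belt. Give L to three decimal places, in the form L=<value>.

open belt: β = asin((r2−r1)/C) = asin(0/19) = 0.0000°
wrap1 = π − 2β = 180.0000°
wrap2 = π + 2β = 180.0000°
tangent length = C·cosβ = 19.0000
L = r1·wrap1 + r2·wrap2 + 2·C·cosβ = 3·3.1416 + 3·3.1416 + 2·19.0000 = 56.8496

L=56.850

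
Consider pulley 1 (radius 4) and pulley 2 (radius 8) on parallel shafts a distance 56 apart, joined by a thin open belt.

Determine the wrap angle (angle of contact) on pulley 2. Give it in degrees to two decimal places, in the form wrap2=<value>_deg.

open belt: β = asin((r2−r1)/C) = asin(4/56) = 4.0960°
wrap1 = π − 2β = 171.8079°
wrap2 = π + 2β = 188.1921°

wrap2=188.19_deg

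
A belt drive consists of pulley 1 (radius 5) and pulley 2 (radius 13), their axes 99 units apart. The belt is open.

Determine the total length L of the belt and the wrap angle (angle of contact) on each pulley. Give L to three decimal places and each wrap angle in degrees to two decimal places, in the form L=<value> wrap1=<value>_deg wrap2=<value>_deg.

open belt: β = asin((r2−r1)/C) = asin(8/99) = 4.6350°
wrap1 = π − 2β = 170.7300°
wrap2 = π + 2β = 189.2700°
tangent length = C·cosβ = 98.6762
L = r1·wrap1 + r2·wrap2 + 2·C·cosβ = 5·2.9798 + 13·3.3034 + 2·98.6762 = 255.1955

L=255.195 wrap1=170.73_deg wrap2=189.27_deg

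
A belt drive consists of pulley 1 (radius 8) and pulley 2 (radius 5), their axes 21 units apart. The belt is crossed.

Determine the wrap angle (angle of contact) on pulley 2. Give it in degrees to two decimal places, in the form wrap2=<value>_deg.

crossed belt: β = asin((r1+r2)/C) = asin(13/21) = 38.2466°
wrap1 = wrap2 = π + 2β = 256.4932°

wrap2=256.49_deg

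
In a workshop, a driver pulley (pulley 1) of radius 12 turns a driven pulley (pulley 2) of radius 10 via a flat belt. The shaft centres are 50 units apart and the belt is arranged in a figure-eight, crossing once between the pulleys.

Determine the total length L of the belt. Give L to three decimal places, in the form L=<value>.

crossed belt: β = asin((r1+r2)/C) = asin(22/50) = 26.1039°
wrap1 = wrap2 = π + 2β = 232.2078°
tangent length = C·cosβ = 44.8999
L = (r1+r2)·wrap + 2·C·cosβ = 22·4.0528 + 2·44.8999 = 178.9612

L=178.961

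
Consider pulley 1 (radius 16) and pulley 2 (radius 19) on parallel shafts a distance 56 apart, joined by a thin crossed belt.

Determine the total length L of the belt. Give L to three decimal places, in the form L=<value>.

L=244.645

crossed belt: β = asin((r1+r2)/C) = asin(35/56) = 38.6822°
wrap1 = wrap2 = π + 2β = 257.3644°
tangent length = C·cosβ = 43.7150
L = (r1+r2)·wrap + 2·C·cosβ = 35·4.4919 + 2·43.7150 = 244.6449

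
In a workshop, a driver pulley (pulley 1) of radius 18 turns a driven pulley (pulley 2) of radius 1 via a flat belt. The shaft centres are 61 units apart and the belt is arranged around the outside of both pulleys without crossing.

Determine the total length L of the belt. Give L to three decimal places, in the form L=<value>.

open belt: β = asin((r2−r1)/C) = asin(-17/61) = -16.1819°
wrap1 = π − 2β = 212.3639°
wrap2 = π + 2β = 147.6361°
tangent length = C·cosβ = 58.5833
L = r1·wrap1 + r2·wrap2 + 2·C·cosβ = 18·3.7064 + 1·2.5767 + 2·58.5833 = 186.4594

L=186.459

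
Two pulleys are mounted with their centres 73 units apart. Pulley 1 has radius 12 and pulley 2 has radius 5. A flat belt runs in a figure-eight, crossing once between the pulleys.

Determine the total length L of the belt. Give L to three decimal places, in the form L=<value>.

crossed belt: β = asin((r1+r2)/C) = asin(17/73) = 13.4665°
wrap1 = wrap2 = π + 2β = 206.9330°
tangent length = C·cosβ = 70.9930
L = (r1+r2)·wrap + 2·C·cosβ = 17·3.6117 + 2·70.9930 = 203.3842

L=203.384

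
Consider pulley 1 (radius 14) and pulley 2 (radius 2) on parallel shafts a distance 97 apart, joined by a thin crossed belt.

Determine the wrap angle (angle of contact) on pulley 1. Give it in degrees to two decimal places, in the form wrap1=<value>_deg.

wrap1=198.99_deg

crossed belt: β = asin((r1+r2)/C) = asin(16/97) = 9.4942°
wrap1 = wrap2 = π + 2β = 198.9885°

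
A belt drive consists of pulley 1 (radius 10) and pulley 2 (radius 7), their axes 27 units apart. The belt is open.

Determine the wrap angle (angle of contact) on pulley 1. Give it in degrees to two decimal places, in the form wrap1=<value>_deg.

wrap1=192.76_deg

open belt: β = asin((r2−r1)/C) = asin(-3/27) = -6.3794°
wrap1 = π − 2β = 192.7587°
wrap2 = π + 2β = 167.2413°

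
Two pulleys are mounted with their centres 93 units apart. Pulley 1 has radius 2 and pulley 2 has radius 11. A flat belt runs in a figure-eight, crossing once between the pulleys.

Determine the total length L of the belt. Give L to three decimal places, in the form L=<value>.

crossed belt: β = asin((r1+r2)/C) = asin(13/93) = 8.0354°
wrap1 = wrap2 = π + 2β = 196.0708°
tangent length = C·cosβ = 92.0869
L = (r1+r2)·wrap + 2·C·cosβ = 13·3.4221 + 2·92.0869 = 228.6609

L=228.661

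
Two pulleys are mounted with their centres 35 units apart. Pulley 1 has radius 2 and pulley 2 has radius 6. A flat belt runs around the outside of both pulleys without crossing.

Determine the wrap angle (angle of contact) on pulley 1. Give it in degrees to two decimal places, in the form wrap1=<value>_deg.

open belt: β = asin((r2−r1)/C) = asin(4/35) = 6.5624°
wrap1 = π − 2β = 166.8751°
wrap2 = π + 2β = 193.1249°

wrap1=166.88_deg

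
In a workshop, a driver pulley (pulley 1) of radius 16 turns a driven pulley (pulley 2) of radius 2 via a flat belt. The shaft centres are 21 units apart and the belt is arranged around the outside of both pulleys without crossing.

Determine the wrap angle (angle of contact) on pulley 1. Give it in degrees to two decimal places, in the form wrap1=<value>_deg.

wrap1=263.62_deg

open belt: β = asin((r2−r1)/C) = asin(-14/21) = -41.8103°
wrap1 = π − 2β = 263.6206°
wrap2 = π + 2β = 96.3794°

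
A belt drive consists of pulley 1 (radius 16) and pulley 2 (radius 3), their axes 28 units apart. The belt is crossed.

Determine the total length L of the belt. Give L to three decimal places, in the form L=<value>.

crossed belt: β = asin((r1+r2)/C) = asin(19/28) = 42.7321°
wrap1 = wrap2 = π + 2β = 265.4642°
tangent length = C·cosβ = 20.5670
L = (r1+r2)·wrap + 2·C·cosβ = 19·4.6332 + 2·20.5670 = 129.1652

L=129.165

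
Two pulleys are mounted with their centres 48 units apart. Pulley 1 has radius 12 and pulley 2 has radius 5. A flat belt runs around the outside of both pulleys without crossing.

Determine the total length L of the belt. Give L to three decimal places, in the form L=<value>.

L=150.430

open belt: β = asin((r2−r1)/C) = asin(-7/48) = -8.3855°
wrap1 = π − 2β = 196.7711°
wrap2 = π + 2β = 163.2289°
tangent length = C·cosβ = 47.4868
L = r1·wrap1 + r2·wrap2 + 2·C·cosβ = 12·3.4343 + 5·2.8489 + 2·47.4868 = 150.4297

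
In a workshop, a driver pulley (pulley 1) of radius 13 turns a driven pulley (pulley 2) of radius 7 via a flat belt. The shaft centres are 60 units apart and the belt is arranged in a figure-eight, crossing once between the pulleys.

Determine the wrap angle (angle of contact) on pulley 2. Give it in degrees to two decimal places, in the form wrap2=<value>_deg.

wrap2=218.94_deg

crossed belt: β = asin((r1+r2)/C) = asin(20/60) = 19.4712°
wrap1 = wrap2 = π + 2β = 218.9424°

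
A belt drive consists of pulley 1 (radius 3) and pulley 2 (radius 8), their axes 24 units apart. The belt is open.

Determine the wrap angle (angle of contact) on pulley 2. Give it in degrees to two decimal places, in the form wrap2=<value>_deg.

wrap2=204.05_deg

open belt: β = asin((r2−r1)/C) = asin(5/24) = 12.0247°
wrap1 = π − 2β = 155.9506°
wrap2 = π + 2β = 204.0494°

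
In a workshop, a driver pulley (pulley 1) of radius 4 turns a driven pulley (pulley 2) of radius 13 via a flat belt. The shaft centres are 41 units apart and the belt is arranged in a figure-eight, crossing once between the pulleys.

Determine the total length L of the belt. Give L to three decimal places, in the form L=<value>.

L=142.562

crossed belt: β = asin((r1+r2)/C) = asin(17/41) = 24.4963°
wrap1 = wrap2 = π + 2β = 228.9926°
tangent length = C·cosβ = 37.3095
L = (r1+r2)·wrap + 2·C·cosβ = 17·3.9967 + 2·37.3095 = 142.5625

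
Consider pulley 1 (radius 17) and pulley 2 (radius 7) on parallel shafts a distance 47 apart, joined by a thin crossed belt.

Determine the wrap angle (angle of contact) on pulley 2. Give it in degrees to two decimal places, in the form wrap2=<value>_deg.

crossed belt: β = asin((r1+r2)/C) = asin(24/47) = 30.7064°
wrap1 = wrap2 = π + 2β = 241.4127°

wrap2=241.41_deg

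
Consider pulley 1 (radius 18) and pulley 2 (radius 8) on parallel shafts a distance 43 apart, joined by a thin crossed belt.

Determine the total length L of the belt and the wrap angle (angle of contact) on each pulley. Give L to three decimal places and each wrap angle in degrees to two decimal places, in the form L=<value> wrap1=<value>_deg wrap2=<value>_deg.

L=183.945 wrap1=254.41_deg wrap2=254.41_deg

crossed belt: β = asin((r1+r2)/C) = asin(26/43) = 37.2037°
wrap1 = wrap2 = π + 2β = 254.4075°
tangent length = C·cosβ = 34.2491
L = (r1+r2)·wrap + 2·C·cosβ = 26·4.4402 + 2·34.2491 = 183.9446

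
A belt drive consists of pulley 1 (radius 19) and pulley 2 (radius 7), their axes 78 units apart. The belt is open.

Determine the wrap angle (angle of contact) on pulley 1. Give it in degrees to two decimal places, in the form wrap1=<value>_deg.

wrap1=197.70_deg

open belt: β = asin((r2−r1)/C) = asin(-12/78) = -8.8499°
wrap1 = π − 2β = 197.6998°
wrap2 = π + 2β = 162.3002°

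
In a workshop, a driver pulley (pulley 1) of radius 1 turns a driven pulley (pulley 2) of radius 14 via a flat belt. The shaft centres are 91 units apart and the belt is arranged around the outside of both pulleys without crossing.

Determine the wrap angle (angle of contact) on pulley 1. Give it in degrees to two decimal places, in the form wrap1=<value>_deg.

wrap1=163.57_deg

open belt: β = asin((r2−r1)/C) = asin(13/91) = 8.2132°
wrap1 = π − 2β = 163.5736°
wrap2 = π + 2β = 196.4264°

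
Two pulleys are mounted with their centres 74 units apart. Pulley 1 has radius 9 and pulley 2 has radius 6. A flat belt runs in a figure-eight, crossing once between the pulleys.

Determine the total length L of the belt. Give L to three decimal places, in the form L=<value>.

crossed belt: β = asin((r1+r2)/C) = asin(15/74) = 11.6951°
wrap1 = wrap2 = π + 2β = 203.3901°
tangent length = C·cosβ = 72.4638
L = (r1+r2)·wrap + 2·C·cosβ = 15·3.5498 + 2·72.4638 = 198.1750

L=198.175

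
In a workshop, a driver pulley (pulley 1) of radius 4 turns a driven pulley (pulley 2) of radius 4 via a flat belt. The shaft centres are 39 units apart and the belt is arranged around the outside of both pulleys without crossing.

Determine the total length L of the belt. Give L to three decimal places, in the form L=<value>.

L=103.133

open belt: β = asin((r2−r1)/C) = asin(0/39) = 0.0000°
wrap1 = π − 2β = 180.0000°
wrap2 = π + 2β = 180.0000°
tangent length = C·cosβ = 39.0000
L = r1·wrap1 + r2·wrap2 + 2·C·cosβ = 4·3.1416 + 4·3.1416 + 2·39.0000 = 103.1327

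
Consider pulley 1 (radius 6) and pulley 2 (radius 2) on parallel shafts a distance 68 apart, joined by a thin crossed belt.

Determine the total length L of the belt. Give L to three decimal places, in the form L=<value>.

crossed belt: β = asin((r1+r2)/C) = asin(8/68) = 6.7563°
wrap1 = wrap2 = π + 2β = 193.5127°
tangent length = C·cosβ = 67.5278
L = (r1+r2)·wrap + 2·C·cosβ = 8·3.3774 + 2·67.5278 = 162.0750

L=162.075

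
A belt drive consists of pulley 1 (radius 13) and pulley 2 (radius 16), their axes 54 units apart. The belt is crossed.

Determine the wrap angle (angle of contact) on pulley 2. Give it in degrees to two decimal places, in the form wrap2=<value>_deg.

crossed belt: β = asin((r1+r2)/C) = asin(29/54) = 32.4822°
wrap1 = wrap2 = π + 2β = 244.9643°

wrap2=244.96_deg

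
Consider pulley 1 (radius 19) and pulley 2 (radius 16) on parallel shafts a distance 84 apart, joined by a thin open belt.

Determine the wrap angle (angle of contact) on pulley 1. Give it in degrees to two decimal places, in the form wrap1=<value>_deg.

wrap1=184.09_deg

open belt: β = asin((r2−r1)/C) = asin(-3/84) = -2.0467°
wrap1 = π − 2β = 184.0934°
wrap2 = π + 2β = 175.9066°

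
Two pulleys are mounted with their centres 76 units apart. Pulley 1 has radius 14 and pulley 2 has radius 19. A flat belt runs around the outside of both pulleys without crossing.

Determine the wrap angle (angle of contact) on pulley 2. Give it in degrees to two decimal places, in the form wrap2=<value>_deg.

open belt: β = asin((r2−r1)/C) = asin(5/76) = 3.7722°
wrap1 = π − 2β = 172.4556°
wrap2 = π + 2β = 187.5444°

wrap2=187.54_deg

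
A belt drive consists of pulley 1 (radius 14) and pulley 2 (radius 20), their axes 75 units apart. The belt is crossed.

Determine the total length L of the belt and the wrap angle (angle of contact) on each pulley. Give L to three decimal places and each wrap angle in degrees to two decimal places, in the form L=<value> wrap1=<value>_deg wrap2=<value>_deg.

L=272.509 wrap1=233.92_deg wrap2=233.92_deg

crossed belt: β = asin((r1+r2)/C) = asin(34/75) = 26.9577°
wrap1 = wrap2 = π + 2β = 233.9155°
tangent length = C·cosβ = 66.8506
L = (r1+r2)·wrap + 2·C·cosβ = 34·4.0826 + 2·66.8506 = 272.5094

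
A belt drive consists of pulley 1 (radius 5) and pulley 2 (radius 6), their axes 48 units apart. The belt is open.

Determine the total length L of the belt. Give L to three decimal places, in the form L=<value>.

open belt: β = asin((r2−r1)/C) = asin(1/48) = 1.1937°
wrap1 = π − 2β = 177.6125°
wrap2 = π + 2β = 182.3875°
tangent length = C·cosβ = 47.9896
L = r1·wrap1 + r2·wrap2 + 2·C·cosβ = 5·3.0999 + 6·3.1833 + 2·47.9896 = 130.5784

L=130.578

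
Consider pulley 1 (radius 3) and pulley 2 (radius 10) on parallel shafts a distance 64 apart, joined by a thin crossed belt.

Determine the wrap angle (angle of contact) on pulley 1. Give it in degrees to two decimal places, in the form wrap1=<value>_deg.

crossed belt: β = asin((r1+r2)/C) = asin(13/64) = 11.7198°
wrap1 = wrap2 = π + 2β = 203.4395°

wrap1=203.44_deg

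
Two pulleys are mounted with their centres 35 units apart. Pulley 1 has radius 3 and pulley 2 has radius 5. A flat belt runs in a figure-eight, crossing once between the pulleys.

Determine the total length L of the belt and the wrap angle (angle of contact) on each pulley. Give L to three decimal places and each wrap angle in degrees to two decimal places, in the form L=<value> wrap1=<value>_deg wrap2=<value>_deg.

crossed belt: β = asin((r1+r2)/C) = asin(8/35) = 13.2130°
wrap1 = wrap2 = π + 2β = 206.4260°
tangent length = C·cosβ = 34.0735
L = (r1+r2)·wrap + 2·C·cosβ = 8·3.6028 + 2·34.0735 = 96.9694

L=96.969 wrap1=206.43_deg wrap2=206.43_deg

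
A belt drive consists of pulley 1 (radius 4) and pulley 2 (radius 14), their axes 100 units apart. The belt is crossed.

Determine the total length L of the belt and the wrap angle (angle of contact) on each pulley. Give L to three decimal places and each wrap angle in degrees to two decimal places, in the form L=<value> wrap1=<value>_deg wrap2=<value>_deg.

crossed belt: β = asin((r1+r2)/C) = asin(18/100) = 10.3698°
wrap1 = wrap2 = π + 2β = 200.7395°
tangent length = C·cosβ = 98.3667
L = (r1+r2)·wrap + 2·C·cosβ = 18·3.5036 + 2·98.3667 = 259.7975

L=259.798 wrap1=200.74_deg wrap2=200.74_deg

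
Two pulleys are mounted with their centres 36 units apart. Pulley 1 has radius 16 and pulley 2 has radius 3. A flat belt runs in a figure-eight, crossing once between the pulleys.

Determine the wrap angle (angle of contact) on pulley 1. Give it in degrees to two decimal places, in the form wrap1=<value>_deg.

wrap1=243.71_deg

crossed belt: β = asin((r1+r2)/C) = asin(19/36) = 31.8554°
wrap1 = wrap2 = π + 2β = 243.7109°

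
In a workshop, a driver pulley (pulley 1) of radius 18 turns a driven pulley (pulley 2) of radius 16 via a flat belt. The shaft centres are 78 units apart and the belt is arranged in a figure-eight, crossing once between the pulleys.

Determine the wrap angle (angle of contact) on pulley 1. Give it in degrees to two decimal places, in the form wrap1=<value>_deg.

crossed belt: β = asin((r1+r2)/C) = asin(34/78) = 25.8424°
wrap1 = wrap2 = π + 2β = 231.6848°

wrap1=231.68_deg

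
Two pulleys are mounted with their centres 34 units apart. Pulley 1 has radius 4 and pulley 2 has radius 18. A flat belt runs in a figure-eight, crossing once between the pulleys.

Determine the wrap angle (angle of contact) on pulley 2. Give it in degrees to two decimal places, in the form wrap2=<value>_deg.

wrap2=260.64_deg

crossed belt: β = asin((r1+r2)/C) = asin(22/34) = 40.3202°
wrap1 = wrap2 = π + 2β = 260.6404°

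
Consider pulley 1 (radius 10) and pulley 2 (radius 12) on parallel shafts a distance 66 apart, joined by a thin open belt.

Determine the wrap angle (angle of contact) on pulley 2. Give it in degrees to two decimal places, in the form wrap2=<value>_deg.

wrap2=183.47_deg

open belt: β = asin((r2−r1)/C) = asin(2/66) = 1.7365°
wrap1 = π − 2β = 176.5270°
wrap2 = π + 2β = 183.4730°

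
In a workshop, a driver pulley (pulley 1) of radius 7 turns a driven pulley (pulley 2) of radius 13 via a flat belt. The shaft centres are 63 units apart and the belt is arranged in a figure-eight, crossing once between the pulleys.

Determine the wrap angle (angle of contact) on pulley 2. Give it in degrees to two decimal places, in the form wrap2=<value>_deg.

crossed belt: β = asin((r1+r2)/C) = asin(20/63) = 18.5094°
wrap1 = wrap2 = π + 2β = 217.0188°

wrap2=217.02_deg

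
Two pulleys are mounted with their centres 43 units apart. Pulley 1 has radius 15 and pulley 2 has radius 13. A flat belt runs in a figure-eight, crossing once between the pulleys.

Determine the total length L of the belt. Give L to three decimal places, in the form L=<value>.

L=192.944

crossed belt: β = asin((r1+r2)/C) = asin(28/43) = 40.6293°
wrap1 = wrap2 = π + 2β = 261.2587°
tangent length = C·cosβ = 32.6343
L = (r1+r2)·wrap + 2·C·cosβ = 28·4.5598 + 2·32.6343 = 192.9437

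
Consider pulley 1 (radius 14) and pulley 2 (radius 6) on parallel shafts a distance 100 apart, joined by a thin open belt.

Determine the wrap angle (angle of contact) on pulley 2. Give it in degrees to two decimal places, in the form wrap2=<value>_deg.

wrap2=170.82_deg

open belt: β = asin((r2−r1)/C) = asin(-8/100) = -4.5886°
wrap1 = π − 2β = 189.1771°
wrap2 = π + 2β = 170.8229°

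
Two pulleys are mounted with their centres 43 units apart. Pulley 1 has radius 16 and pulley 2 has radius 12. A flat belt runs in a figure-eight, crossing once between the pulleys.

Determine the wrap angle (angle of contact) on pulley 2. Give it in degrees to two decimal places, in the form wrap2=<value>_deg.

crossed belt: β = asin((r1+r2)/C) = asin(28/43) = 40.6293°
wrap1 = wrap2 = π + 2β = 261.2587°

wrap2=261.26_deg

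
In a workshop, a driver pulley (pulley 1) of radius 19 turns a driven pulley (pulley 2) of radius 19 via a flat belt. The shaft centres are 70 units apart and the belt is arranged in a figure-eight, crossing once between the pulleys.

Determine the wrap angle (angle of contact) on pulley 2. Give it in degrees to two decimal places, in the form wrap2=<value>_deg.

crossed belt: β = asin((r1+r2)/C) = asin(38/70) = 32.8783°
wrap1 = wrap2 = π + 2β = 245.7567°

wrap2=245.76_deg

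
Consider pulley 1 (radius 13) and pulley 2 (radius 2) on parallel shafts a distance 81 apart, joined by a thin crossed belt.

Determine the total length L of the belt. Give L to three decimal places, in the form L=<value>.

L=211.910

crossed belt: β = asin((r1+r2)/C) = asin(15/81) = 10.6719°
wrap1 = wrap2 = π + 2β = 201.3439°
tangent length = C·cosβ = 79.5990
L = (r1+r2)·wrap + 2·C·cosβ = 15·3.5141 + 2·79.5990 = 211.9097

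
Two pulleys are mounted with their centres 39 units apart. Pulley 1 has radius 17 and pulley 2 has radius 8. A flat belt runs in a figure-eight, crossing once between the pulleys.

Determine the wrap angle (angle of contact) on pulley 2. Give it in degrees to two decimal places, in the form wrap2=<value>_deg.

crossed belt: β = asin((r1+r2)/C) = asin(25/39) = 39.8683°
wrap1 = wrap2 = π + 2β = 259.7367°

wrap2=259.74_deg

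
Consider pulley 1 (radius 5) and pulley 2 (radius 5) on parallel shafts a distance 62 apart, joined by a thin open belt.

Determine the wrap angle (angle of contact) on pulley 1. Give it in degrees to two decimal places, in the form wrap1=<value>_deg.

open belt: β = asin((r2−r1)/C) = asin(0/62) = 0.0000°
wrap1 = π − 2β = 180.0000°
wrap2 = π + 2β = 180.0000°

wrap1=180.00_deg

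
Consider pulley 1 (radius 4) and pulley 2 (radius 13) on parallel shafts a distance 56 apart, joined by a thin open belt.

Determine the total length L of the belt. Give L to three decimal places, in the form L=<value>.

open belt: β = asin((r2−r1)/C) = asin(9/56) = 9.2484°
wrap1 = π − 2β = 161.5033°
wrap2 = π + 2β = 198.4967°
tangent length = C·cosβ = 55.2721
L = r1·wrap1 + r2·wrap2 + 2·C·cosβ = 4·2.8188 + 13·3.4644 + 2·55.2721 = 166.8566

L=166.857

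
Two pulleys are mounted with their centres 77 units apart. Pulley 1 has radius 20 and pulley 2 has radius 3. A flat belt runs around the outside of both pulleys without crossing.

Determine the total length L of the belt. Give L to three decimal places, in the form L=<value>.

L=230.025

open belt: β = asin((r2−r1)/C) = asin(-17/77) = -12.7548°
wrap1 = π − 2β = 205.5096°
wrap2 = π + 2β = 154.4904°
tangent length = C·cosβ = 75.0999
L = r1·wrap1 + r2·wrap2 + 2·C·cosβ = 20·3.5868 + 3·2.6964 + 2·75.0999 = 230.0254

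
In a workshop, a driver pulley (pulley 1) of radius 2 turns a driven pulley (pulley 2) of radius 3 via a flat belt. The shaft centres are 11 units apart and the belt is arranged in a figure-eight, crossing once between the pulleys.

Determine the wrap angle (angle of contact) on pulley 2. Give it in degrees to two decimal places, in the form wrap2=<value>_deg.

wrap2=234.07_deg

crossed belt: β = asin((r1+r2)/C) = asin(5/11) = 27.0357°
wrap1 = wrap2 = π + 2β = 234.0714°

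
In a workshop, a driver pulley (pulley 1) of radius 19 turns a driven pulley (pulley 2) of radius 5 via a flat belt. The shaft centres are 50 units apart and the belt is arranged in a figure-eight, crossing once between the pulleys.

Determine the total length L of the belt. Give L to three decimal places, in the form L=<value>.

L=187.156

crossed belt: β = asin((r1+r2)/C) = asin(24/50) = 28.6854°
wrap1 = wrap2 = π + 2β = 237.3708°
tangent length = C·cosβ = 43.8634
L = (r1+r2)·wrap + 2·C·cosβ = 24·4.1429 + 2·43.8634 = 187.1565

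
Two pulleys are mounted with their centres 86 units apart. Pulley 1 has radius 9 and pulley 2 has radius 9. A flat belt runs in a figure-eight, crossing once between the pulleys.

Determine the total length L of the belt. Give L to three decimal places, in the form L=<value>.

crossed belt: β = asin((r1+r2)/C) = asin(18/86) = 12.0815°
wrap1 = wrap2 = π + 2β = 204.1629°
tangent length = C·cosβ = 84.0952
L = (r1+r2)·wrap + 2·C·cosβ = 18·3.5633 + 2·84.0952 = 232.3300

L=232.330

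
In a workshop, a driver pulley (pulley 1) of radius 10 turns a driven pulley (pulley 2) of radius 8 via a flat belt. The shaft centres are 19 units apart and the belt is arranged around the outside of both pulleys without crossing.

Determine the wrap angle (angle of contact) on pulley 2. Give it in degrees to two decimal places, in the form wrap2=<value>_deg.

open belt: β = asin((r2−r1)/C) = asin(-2/19) = -6.0423°
wrap1 = π − 2β = 192.0847°
wrap2 = π + 2β = 167.9153°

wrap2=167.92_deg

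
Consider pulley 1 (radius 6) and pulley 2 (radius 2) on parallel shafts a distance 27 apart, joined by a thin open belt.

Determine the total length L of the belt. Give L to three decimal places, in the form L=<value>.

open belt: β = asin((r2−r1)/C) = asin(-4/27) = -8.5196°
wrap1 = π − 2β = 197.0392°
wrap2 = π + 2β = 162.9608°
tangent length = C·cosβ = 26.7021
L = r1·wrap1 + r2·wrap2 + 2·C·cosβ = 6·3.4390 + 2·2.8442 + 2·26.7021 = 79.7264

L=79.726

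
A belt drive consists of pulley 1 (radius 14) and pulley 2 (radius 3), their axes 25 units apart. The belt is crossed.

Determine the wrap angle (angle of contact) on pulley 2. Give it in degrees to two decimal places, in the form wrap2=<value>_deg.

crossed belt: β = asin((r1+r2)/C) = asin(17/25) = 42.8436°
wrap1 = wrap2 = π + 2β = 265.6873°

wrap2=265.69_deg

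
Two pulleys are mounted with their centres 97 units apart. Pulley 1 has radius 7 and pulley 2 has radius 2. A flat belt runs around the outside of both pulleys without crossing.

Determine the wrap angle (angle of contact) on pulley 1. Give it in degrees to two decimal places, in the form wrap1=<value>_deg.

open belt: β = asin((r2−r1)/C) = asin(-5/97) = -2.9547°
wrap1 = π − 2β = 185.9094°
wrap2 = π + 2β = 174.0906°

wrap1=185.91_deg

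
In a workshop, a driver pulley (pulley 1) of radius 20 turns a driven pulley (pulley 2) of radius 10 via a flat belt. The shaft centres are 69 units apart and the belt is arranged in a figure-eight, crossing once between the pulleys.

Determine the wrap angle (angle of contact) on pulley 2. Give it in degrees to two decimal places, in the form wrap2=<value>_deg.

wrap2=231.54_deg

crossed belt: β = asin((r1+r2)/C) = asin(30/69) = 25.7715°
wrap1 = wrap2 = π + 2β = 231.5429°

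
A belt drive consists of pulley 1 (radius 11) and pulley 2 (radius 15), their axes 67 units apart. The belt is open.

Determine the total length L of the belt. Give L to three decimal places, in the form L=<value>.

L=215.920

open belt: β = asin((r2−r1)/C) = asin(4/67) = 3.4227°
wrap1 = π − 2β = 173.1546°
wrap2 = π + 2β = 186.8454°
tangent length = C·cosβ = 66.8805
L = r1·wrap1 + r2·wrap2 + 2·C·cosβ = 11·3.0221 + 15·3.2611 + 2·66.8805 = 215.9203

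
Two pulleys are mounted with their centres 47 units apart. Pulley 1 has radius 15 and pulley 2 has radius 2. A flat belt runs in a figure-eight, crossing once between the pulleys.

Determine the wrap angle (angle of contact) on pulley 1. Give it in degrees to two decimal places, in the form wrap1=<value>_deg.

crossed belt: β = asin((r1+r2)/C) = asin(17/47) = 21.2048°
wrap1 = wrap2 = π + 2β = 222.4095°

wrap1=222.41_deg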